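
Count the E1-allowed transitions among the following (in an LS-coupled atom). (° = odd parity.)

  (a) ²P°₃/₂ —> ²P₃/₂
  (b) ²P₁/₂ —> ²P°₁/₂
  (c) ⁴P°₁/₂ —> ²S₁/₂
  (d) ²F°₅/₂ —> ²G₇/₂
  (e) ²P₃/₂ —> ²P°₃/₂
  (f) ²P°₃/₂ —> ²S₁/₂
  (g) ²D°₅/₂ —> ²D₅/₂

(a) allowed
(b) allowed
(c) forbidden (ΔS fails)
(d) allowed
(e) allowed
(f) allowed
(g) allowed
Total allowed: 6 of 7.

6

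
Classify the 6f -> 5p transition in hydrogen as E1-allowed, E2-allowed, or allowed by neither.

E2

Δl = 1 − 3 = -2; l_i + l_f = 4.
E1 (Δl = ±1): not satisfied.
E2 (Δl = 0,±2, l_i+l_f ≥ 2): satisfied.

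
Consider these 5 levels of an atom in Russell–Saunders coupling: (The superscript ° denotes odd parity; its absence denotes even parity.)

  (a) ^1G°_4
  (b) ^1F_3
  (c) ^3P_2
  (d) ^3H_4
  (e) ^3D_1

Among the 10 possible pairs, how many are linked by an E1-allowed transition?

1

(a)–(b): allowed.
(a)–(c): forbidden (ΔS, ΔL, ΔJ).
(a)–(d): forbidden (ΔS).
(a)–(e): forbidden (ΔS, ΔL, ΔJ).
(b)–(c): forbidden (parity, ΔS, ΔL).
(b)–(d): forbidden (parity, ΔS, ΔL).
(b)–(e): forbidden (parity, ΔS, ΔJ).
(c)–(d): forbidden (parity, ΔL, ΔJ).
(c)–(e): forbidden (parity).
(d)–(e): forbidden (parity, ΔL, ΔJ).
Allowed pairs: 1 of 10.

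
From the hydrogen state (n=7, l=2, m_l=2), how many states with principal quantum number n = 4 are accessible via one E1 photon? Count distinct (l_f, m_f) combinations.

4

E1 requires Δl = ±1, so l_f ∈ {1, 3}; with 0 ≤ l_f ≤ n_f−1 = 3, the allowed l_f values are {1, 3}.
For l_f = 1: m_f ∈ {m_i−1, m_i, m_i+1} ∩ [−1, 1] = {1} → 1 state.
For l_f = 3: m_f ∈ {m_i−1, m_i, m_i+1} ∩ [−3, 3] = {1, 2, 3} → 3 states.
Total: 4.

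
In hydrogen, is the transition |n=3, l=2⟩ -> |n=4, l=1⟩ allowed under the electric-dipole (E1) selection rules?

allowed

Initial l = 2, final l = 1, so Δl = -1. E1 requires Δl = ±1: ok.
All E1 selection rules are satisfied.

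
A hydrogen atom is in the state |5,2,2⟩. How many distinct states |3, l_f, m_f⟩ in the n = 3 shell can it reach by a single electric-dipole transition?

E1 requires Δl = ±1, so l_f ∈ {1, 3}; with 0 ≤ l_f ≤ n_f−1 = 2, the allowed l_f values are {1}.
For l_f = 1: m_f ∈ {m_i−1, m_i, m_i+1} ∩ [−1, 1] = {1} → 1 state.
Total: 1.

1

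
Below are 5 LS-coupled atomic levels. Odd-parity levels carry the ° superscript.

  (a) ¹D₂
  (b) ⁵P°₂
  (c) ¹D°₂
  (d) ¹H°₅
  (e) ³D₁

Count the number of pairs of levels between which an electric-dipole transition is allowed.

1

(a)–(b): forbidden (ΔS).
(a)–(c): allowed.
(a)–(d): forbidden (ΔL, ΔJ).
(a)–(e): forbidden (parity, ΔS).
(b)–(c): forbidden (parity, ΔS).
(b)–(d): forbidden (parity, ΔS, ΔL, ΔJ).
(b)–(e): forbidden (ΔS).
(c)–(d): forbidden (parity, ΔL, ΔJ).
(c)–(e): forbidden (ΔS).
(d)–(e): forbidden (ΔS, ΔL, ΔJ).
Allowed pairs: 1 of 10.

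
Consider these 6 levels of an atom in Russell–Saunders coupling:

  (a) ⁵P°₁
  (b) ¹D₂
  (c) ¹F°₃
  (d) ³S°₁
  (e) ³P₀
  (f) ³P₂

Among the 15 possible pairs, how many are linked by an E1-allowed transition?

(a)–(b): forbidden (ΔS).
(a)–(c): forbidden (parity, ΔS, ΔL, ΔJ).
(a)–(d): forbidden (parity, ΔS).
(a)–(e): forbidden (ΔS).
(a)–(f): forbidden (ΔS).
(b)–(c): allowed.
(b)–(d): forbidden (ΔS, ΔL).
(b)–(e): forbidden (parity, ΔS, ΔJ).
(b)–(f): forbidden (parity, ΔS).
(c)–(d): forbidden (parity, ΔS, ΔL, ΔJ).
(c)–(e): forbidden (ΔS, ΔL, ΔJ).
(c)–(f): forbidden (ΔS, ΔL).
(d)–(e): allowed.
(d)–(f): allowed.
(e)–(f): forbidden (parity, ΔJ).
Allowed pairs: 3 of 15.

3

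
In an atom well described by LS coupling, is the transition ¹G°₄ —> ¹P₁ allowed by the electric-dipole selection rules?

Parity must change: odd → even — satisfied.
ΔS = 0: S: 0 → 0 — satisfied.
ΔL = 0, ±1 (not L=0↔0): L: 4 → 1, ΔL = -3 — violated.
ΔJ = 0, ±1 (not J=0↔0): J: 4 → 1, ΔJ = -3 — violated.
Rule(s) violated: ΔL, ΔJ.

forbidden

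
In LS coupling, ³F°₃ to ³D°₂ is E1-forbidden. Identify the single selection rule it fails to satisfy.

Reading off the term symbols: S 1→1, L 3→2, J 3→2, parity odd→odd.
Parity must change: odd → odd — fails.
ΔS = 0: S: 1 → 1 — passes.
ΔL = 0, ±1 (not L=0↔0): L: 3 → 2, ΔL = -1 — passes.
ΔJ = 0, ±1 (not J=0↔0): J: 3 → 2, ΔJ = -1 — passes.

parity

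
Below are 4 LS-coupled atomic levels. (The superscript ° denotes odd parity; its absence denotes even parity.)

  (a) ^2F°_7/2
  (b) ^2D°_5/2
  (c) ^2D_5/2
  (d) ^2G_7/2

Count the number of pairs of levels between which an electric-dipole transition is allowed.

3

(a)–(b): forbidden (parity).
(a)–(c): allowed.
(a)–(d): allowed.
(b)–(c): allowed.
(b)–(d): forbidden (ΔL).
(c)–(d): forbidden (parity, ΔL).
Allowed pairs: 3 of 6.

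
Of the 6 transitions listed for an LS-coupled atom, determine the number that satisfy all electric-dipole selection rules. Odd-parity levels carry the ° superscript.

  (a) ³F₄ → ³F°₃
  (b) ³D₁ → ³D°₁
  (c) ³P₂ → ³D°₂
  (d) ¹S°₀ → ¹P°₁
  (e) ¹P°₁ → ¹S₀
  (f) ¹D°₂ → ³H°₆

4

(a) allowed
(b) allowed
(c) allowed
(d) forbidden (parity fails)
(e) allowed
(f) forbidden (parity, ΔS, ΔL, ΔJ fail)
Total allowed: 4 of 6.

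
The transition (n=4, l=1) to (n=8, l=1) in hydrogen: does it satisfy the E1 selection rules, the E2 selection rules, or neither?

E2

Δl = 1 − 1 = +0; l_i + l_f = 2.
E1 (Δl = ±1): not satisfied.
E2 (Δl = 0,±2, l_i+l_f ≥ 2): satisfied.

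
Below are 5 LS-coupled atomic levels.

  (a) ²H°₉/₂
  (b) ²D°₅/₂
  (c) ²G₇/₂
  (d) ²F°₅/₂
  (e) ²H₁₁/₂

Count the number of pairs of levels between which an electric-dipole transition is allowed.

3

(a)–(b): forbidden (parity, ΔL, ΔJ).
(a)–(c): allowed.
(a)–(d): forbidden (parity, ΔL, ΔJ).
(a)–(e): allowed.
(b)–(c): forbidden (ΔL).
(b)–(d): forbidden (parity).
(b)–(e): forbidden (ΔL, ΔJ).
(c)–(d): allowed.
(c)–(e): forbidden (parity, ΔJ).
(d)–(e): forbidden (ΔL, ΔJ).
Allowed pairs: 3 of 10.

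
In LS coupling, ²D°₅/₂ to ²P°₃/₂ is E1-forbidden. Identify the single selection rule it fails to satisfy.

Parity must change: odd → odd — fails.
ΔS = 0: S: 1/2 → 1/2 — passes.
ΔL = 0, ±1 (not L=0↔0): L: 2 → 1, ΔL = -1 — passes.
ΔJ = 0, ±1 (not J=0↔0): J: 5/2 → 3/2, ΔJ = -1 — passes.

parity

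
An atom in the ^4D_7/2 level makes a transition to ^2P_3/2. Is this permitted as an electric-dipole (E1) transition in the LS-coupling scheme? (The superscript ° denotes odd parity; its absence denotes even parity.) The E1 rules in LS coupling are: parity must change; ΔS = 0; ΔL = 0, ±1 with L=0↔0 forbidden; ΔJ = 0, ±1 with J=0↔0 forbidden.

ΔL = 0, ±1 (not L=0↔0): L: 2 → 1, ΔL = -1 — ✓.
ΔJ = 0, ±1 (not J=0↔0): J: 7/2 → 3/2, ΔJ = -2 — ✗.
Parity must change: even → even — ✗.
ΔS = 0: S: 3/2 → 1/2 — ✗.
Rule(s) violated: parity, ΔS, ΔJ.

forbidden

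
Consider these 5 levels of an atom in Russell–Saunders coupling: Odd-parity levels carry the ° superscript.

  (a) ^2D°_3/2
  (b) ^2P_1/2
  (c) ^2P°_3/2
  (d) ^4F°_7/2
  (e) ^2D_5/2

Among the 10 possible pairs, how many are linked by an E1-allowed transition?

4

(a)–(b): allowed.
(a)–(c): forbidden (parity).
(a)–(d): forbidden (parity, ΔS, ΔJ).
(a)–(e): allowed.
(b)–(c): allowed.
(b)–(d): forbidden (ΔS, ΔL, ΔJ).
(b)–(e): forbidden (parity, ΔJ).
(c)–(d): forbidden (parity, ΔS, ΔL, ΔJ).
(c)–(e): allowed.
(d)–(e): forbidden (ΔS).
Allowed pairs: 4 of 10.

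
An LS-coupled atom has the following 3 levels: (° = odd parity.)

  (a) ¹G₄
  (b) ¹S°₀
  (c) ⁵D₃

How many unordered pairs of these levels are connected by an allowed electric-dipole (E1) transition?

0

(a)–(b): forbidden (ΔL, ΔJ).
(a)–(c): forbidden (parity, ΔS, ΔL).
(b)–(c): forbidden (ΔS, ΔL, ΔJ).
Allowed pairs: 0 of 3.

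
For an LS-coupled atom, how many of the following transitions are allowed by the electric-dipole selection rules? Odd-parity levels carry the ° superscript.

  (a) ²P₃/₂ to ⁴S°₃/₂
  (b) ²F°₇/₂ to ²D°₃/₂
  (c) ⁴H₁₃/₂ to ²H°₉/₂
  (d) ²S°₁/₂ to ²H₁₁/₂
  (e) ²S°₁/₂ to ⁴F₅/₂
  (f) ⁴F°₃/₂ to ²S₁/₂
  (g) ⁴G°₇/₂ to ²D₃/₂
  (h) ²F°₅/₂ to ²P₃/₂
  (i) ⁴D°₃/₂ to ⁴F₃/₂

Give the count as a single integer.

(a) forbidden (ΔS fails)
(b) forbidden (parity, ΔJ fail)
(c) forbidden (ΔS, ΔJ fail)
(d) forbidden (ΔL, ΔJ fail)
(e) forbidden (ΔS, ΔL, ΔJ fail)
(f) forbidden (ΔS, ΔL fail)
(g) forbidden (ΔS, ΔL, ΔJ fail)
(h) forbidden (ΔL fails)
(i) allowed
Total allowed: 1 of 9.

1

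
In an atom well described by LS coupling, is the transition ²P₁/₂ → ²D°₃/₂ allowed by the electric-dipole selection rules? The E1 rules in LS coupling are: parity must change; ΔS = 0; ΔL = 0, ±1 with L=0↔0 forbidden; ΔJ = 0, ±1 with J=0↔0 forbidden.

Initial level: S=1/2, L=1, J=1/2, parity even. Final level: S=1/2, L=2, J=3/2, parity odd.
Parity must change: even → odd — passes.
ΔS = 0: S: 1/2 → 1/2 — passes.
ΔL = 0, ±1 (not L=0↔0): L: 1 → 2, ΔL = +1 — passes.
ΔJ = 0, ±1 (not J=0↔0): J: 1/2 → 3/2, ΔJ = +1 — passes.
All four E1 rules are satisfied.

allowed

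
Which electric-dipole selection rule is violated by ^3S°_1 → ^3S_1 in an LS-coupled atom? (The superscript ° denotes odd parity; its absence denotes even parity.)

the L=0 ↔ L=0 exclusion

Reading off the term symbols: S 1→1, L 0→0, J 1→1, parity odd→even.
Parity must change: odd → even — passes.
ΔS = 0: S: 1 → 1 — passes.
ΔL = 0, ±1 (not L=0↔0): L: 0 → 0, ΔL = +0 — fails.
ΔJ = 0, ±1 (not J=0↔0): J: 1 → 1, ΔJ = +0 — passes.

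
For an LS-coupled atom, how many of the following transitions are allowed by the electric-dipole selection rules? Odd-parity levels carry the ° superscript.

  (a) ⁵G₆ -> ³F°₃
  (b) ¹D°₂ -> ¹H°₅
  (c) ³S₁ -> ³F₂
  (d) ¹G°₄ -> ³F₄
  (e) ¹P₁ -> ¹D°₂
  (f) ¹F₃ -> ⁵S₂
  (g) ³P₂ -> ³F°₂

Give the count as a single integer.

(a) forbidden (ΔS, ΔJ fail)
(b) forbidden (parity, ΔL, ΔJ fail)
(c) forbidden (parity, ΔL fail)
(d) forbidden (ΔS fails)
(e) allowed
(f) forbidden (parity, ΔS, ΔL fail)
(g) forbidden (ΔL fails)
Total allowed: 1 of 7.

1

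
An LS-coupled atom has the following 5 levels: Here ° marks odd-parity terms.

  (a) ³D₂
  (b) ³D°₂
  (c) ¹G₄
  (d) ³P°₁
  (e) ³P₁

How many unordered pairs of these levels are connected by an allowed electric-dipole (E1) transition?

(a)–(b): allowed.
(a)–(c): forbidden (parity, ΔS, ΔL, ΔJ).
(a)–(d): allowed.
(a)–(e): forbidden (parity).
(b)–(c): forbidden (ΔS, ΔL, ΔJ).
(b)–(d): forbidden (parity).
(b)–(e): allowed.
(c)–(d): forbidden (ΔS, ΔL, ΔJ).
(c)–(e): forbidden (parity, ΔS, ΔL, ΔJ).
(d)–(e): allowed.
Allowed pairs: 4 of 10.

4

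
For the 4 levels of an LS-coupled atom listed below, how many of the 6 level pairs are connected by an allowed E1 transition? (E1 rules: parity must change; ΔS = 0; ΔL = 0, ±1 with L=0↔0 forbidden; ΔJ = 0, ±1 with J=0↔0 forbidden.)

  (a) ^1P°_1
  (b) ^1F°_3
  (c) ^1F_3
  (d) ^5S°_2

(a)–(b): forbidden (parity, ΔL, ΔJ).
(a)–(c): forbidden (ΔL, ΔJ).
(a)–(d): forbidden (parity, ΔS).
(b)–(c): allowed.
(b)–(d): forbidden (parity, ΔS, ΔL).
(c)–(d): forbidden (ΔS, ΔL).
Allowed pairs: 1 of 6.

1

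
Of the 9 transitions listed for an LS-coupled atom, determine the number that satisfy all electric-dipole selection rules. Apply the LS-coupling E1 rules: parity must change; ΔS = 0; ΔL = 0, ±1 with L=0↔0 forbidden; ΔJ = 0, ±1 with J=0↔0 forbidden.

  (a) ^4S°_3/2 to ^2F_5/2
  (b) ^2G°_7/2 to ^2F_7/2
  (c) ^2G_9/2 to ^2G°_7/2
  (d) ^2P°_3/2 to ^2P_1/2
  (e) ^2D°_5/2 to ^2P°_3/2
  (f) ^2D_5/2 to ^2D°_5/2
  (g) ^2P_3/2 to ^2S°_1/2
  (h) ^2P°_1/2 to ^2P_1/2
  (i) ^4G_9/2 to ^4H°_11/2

(a) forbidden (ΔS, ΔL fail)
(b) allowed
(c) allowed
(d) allowed
(e) forbidden (parity fails)
(f) allowed
(g) allowed
(h) allowed
(i) allowed
Total allowed: 7 of 9.

7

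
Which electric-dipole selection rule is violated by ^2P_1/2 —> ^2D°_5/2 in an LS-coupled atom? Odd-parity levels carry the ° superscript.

the ΔJ = 0, ±1 rule

Parity must change: even → odd — ok.
ΔS = 0: S: 1/2 → 1/2 — ok.
ΔL = 0, ±1 (not L=0↔0): L: 1 → 2, ΔL = +1 — ok.
ΔJ = 0, ±1 (not J=0↔0): J: 1/2 → 5/2, ΔJ = +2 — fails.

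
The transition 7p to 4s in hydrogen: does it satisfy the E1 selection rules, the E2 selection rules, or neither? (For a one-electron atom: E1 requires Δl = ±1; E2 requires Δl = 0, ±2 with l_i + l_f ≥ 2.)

E1

Δl = 0 − 1 = -1; l_i + l_f = 1.
E1 (Δl = ±1): satisfied.
E2 (Δl = 0,±2, l_i+l_f ≥ 2): not satisfied.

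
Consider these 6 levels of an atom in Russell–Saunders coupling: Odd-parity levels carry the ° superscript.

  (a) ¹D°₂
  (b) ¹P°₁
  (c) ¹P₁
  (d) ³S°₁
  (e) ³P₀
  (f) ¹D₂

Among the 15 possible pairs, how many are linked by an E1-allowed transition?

5

(a)–(b): forbidden (parity).
(a)–(c): allowed.
(a)–(d): forbidden (parity, ΔS, ΔL).
(a)–(e): forbidden (ΔS, ΔJ).
(a)–(f): allowed.
(b)–(c): allowed.
(b)–(d): forbidden (parity, ΔS).
(b)–(e): forbidden (ΔS).
(b)–(f): allowed.
(c)–(d): forbidden (ΔS).
(c)–(e): forbidden (parity, ΔS).
(c)–(f): forbidden (parity).
(d)–(e): allowed.
(d)–(f): forbidden (ΔS, ΔL).
(e)–(f): forbidden (parity, ΔS, ΔJ).
Allowed pairs: 5 of 15.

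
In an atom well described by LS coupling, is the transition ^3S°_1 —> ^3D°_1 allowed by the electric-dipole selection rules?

forbidden

Initial level: S=1, L=0, J=1, parity odd. Final level: S=1, L=2, J=1, parity odd.
ΔS = 0: S: 1 → 1 — satisfied.
ΔL = 0, ±1 (not L=0↔0): L: 0 → 2, ΔL = +2 — violated.
ΔJ = 0, ±1 (not J=0↔0): J: 1 → 1, ΔJ = +0 — satisfied.
Parity must change: odd → odd — violated.
Rule(s) violated: parity, ΔL.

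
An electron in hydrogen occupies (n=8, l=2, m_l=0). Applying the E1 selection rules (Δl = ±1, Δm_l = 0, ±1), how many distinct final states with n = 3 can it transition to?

3

E1 requires Δl = ±1, so l_f ∈ {1, 3}; with 0 ≤ l_f ≤ n_f−1 = 2, the allowed l_f values are {1}.
For l_f = 1: m_f ∈ {m_i−1, m_i, m_i+1} ∩ [−1, 1] = {-1, 0, 1} → 3 states.
Total: 3.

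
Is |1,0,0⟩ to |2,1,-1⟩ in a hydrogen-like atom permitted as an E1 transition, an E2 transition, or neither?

E1

Δl = 1 − 0 = +1; l_i + l_f = 1.
Δm_l = -1.
E1 (Δl = ±1, |Δm_l| ≤ 1): satisfied.
E2 (Δl = 0,±2, l_i+l_f ≥ 2, |Δm_l| ≤ 2): not satisfied.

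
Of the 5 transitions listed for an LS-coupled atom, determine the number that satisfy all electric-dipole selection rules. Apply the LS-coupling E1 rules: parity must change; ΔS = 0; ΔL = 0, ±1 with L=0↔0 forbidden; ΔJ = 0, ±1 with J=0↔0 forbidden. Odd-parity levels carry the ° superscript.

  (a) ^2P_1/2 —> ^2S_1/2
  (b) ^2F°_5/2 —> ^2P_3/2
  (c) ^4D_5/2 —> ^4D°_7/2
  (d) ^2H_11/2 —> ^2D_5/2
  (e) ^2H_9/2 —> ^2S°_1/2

(a) forbidden (parity fails)
(b) forbidden (ΔL fails)
(c) allowed
(d) forbidden (parity, ΔL, ΔJ fail)
(e) forbidden (ΔL, ΔJ fail)
Total allowed: 1 of 5.

1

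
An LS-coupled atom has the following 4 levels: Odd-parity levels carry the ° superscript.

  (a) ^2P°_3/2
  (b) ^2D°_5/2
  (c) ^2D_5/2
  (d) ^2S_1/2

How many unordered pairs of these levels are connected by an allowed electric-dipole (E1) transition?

(a)–(b): forbidden (parity).
(a)–(c): allowed.
(a)–(d): allowed.
(b)–(c): allowed.
(b)–(d): forbidden (ΔL, ΔJ).
(c)–(d): forbidden (parity, ΔL, ΔJ).
Allowed pairs: 3 of 6.

3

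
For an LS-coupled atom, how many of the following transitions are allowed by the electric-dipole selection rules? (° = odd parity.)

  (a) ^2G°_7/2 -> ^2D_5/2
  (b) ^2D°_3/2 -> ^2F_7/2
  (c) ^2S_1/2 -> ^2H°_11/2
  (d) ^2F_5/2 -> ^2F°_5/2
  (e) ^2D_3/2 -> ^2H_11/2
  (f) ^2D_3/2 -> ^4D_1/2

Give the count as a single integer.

(a) forbidden (ΔL fails)
(b) forbidden (ΔJ fails)
(c) forbidden (ΔL, ΔJ fail)
(d) allowed
(e) forbidden (parity, ΔL, ΔJ fail)
(f) forbidden (parity, ΔS fail)
Total allowed: 1 of 6.

1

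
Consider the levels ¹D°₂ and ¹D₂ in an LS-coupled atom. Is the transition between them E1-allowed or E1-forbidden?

Parity must change: odd → even — ok.
ΔS = 0: S: 0 → 0 — ok.
ΔL = 0, ±1 (not L=0↔0): L: 2 → 2, ΔL = +0 — ok.
ΔJ = 0, ±1 (not J=0↔0): J: 2 → 2, ΔJ = +0 — ok.
All four E1 rules are satisfied.

allowed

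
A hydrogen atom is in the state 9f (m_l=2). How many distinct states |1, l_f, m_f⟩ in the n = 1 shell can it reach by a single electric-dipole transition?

E1 requires l_f ∈ {2, 4}, but neither lies in [0, 0], so no final state is reachable.
Total: 0.

0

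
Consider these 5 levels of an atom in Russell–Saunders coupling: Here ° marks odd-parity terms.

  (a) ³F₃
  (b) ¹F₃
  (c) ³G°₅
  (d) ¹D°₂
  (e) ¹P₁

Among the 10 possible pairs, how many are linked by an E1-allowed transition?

2

(a)–(b): forbidden (parity, ΔS).
(a)–(c): forbidden (ΔJ).
(a)–(d): forbidden (ΔS).
(a)–(e): forbidden (parity, ΔS, ΔL, ΔJ).
(b)–(c): forbidden (ΔS, ΔJ).
(b)–(d): allowed.
(b)–(e): forbidden (parity, ΔL, ΔJ).
(c)–(d): forbidden (parity, ΔS, ΔL, ΔJ).
(c)–(e): forbidden (ΔS, ΔL, ΔJ).
(d)–(e): allowed.
Allowed pairs: 2 of 10.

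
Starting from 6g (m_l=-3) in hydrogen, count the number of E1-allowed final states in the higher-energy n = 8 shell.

E1 requires Δl = ±1, so l_f ∈ {3, 5}; with 0 ≤ l_f ≤ n_f−1 = 7, the allowed l_f values are {3, 5}.
For l_f = 3: m_f ∈ {m_i−1, m_i, m_i+1} ∩ [−3, 3] = {-3, -2} → 2 states.
For l_f = 5: m_f ∈ {m_i−1, m_i, m_i+1} ∩ [−5, 5] = {-4, -3, -2} → 3 states.
Total: 5.

5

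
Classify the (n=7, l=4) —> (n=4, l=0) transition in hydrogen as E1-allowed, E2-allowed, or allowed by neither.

neither

Δl = 0 − 4 = -4; l_i + l_f = 4.
E1 (Δl = ±1): not satisfied.
E2 (Δl = 0,±2, l_i+l_f ≥ 2): not satisfied.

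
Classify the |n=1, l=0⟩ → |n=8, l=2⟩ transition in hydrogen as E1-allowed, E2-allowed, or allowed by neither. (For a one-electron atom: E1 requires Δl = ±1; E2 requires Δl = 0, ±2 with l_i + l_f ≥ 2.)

Δl = 2 − 0 = +2; l_i + l_f = 2.
E1 (Δl = ±1): not satisfied.
E2 (Δl = 0,±2, l_i+l_f ≥ 2): satisfied.

E2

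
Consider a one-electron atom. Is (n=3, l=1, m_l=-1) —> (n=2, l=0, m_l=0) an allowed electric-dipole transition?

allowed

Initial l = 1, final l = 0, so Δl = -1. E1 requires Δl = ±1: passes.
m_l: -1 → 0 (Δm_l = +1). |Δm_l| ≤ 1 passes.
All E1 selection rules are satisfied.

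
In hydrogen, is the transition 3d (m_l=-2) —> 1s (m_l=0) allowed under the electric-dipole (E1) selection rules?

Initial l = 2, final l = 0, so Δl = -2. E1 requires Δl = ±1: fails.
m_l: -2 → 0 (Δm_l = +2). |Δm_l| ≤ 1 fails.
The transition is electric-dipole forbidden.

forbidden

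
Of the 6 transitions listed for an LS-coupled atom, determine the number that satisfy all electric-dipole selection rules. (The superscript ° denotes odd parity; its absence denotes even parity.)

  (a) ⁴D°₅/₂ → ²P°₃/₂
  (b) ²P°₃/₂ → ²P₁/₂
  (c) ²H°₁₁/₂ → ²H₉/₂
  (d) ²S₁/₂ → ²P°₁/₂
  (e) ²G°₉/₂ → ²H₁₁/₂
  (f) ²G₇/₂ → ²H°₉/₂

5

(a) forbidden (parity, ΔS fail)
(b) allowed
(c) allowed
(d) allowed
(e) allowed
(f) allowed
Total allowed: 5 of 6.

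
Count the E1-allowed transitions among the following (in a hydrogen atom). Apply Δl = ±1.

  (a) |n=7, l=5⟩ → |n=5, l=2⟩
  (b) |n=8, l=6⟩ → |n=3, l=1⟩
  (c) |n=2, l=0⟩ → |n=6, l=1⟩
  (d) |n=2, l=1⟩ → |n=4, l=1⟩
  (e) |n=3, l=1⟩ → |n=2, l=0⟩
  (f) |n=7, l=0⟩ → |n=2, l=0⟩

(a) forbidden — Δl = -3 (E1 requires Δl = ±1)
(b) forbidden — Δl = -5 (E1 requires Δl = ±1)
(c) allowed
(d) forbidden — Δl = +0 (E1 requires Δl = ±1)
(e) allowed
(f) forbidden — Δl = +0 (E1 requires Δl = ±1)
Total allowed: 2 of 6.

2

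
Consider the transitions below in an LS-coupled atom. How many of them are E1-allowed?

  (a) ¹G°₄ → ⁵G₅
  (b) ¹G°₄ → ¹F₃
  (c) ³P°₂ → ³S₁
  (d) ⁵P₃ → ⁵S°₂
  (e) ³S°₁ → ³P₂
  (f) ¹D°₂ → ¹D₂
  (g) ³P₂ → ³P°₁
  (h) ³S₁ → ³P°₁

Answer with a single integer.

(a) forbidden (ΔS fails)
(b) allowed
(c) allowed
(d) allowed
(e) allowed
(f) allowed
(g) allowed
(h) allowed
Total allowed: 7 of 8.

7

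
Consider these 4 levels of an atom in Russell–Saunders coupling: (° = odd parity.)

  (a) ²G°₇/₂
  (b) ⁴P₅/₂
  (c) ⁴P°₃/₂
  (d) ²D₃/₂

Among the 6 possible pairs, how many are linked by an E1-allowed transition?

(a)–(b): forbidden (ΔS, ΔL).
(a)–(c): forbidden (parity, ΔS, ΔL, ΔJ).
(a)–(d): forbidden (ΔL, ΔJ).
(b)–(c): allowed.
(b)–(d): forbidden (parity, ΔS).
(c)–(d): forbidden (ΔS).
Allowed pairs: 1 of 6.

1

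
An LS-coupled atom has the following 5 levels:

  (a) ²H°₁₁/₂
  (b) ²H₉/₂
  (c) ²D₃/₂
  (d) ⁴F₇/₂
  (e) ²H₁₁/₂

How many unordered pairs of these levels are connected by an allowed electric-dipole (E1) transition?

(a)–(b): allowed.
(a)–(c): forbidden (ΔL, ΔJ).
(a)–(d): forbidden (ΔS, ΔL, ΔJ).
(a)–(e): allowed.
(b)–(c): forbidden (parity, ΔL, ΔJ).
(b)–(d): forbidden (parity, ΔS, ΔL).
(b)–(e): forbidden (parity).
(c)–(d): forbidden (parity, ΔS, ΔJ).
(c)–(e): forbidden (parity, ΔL, ΔJ).
(d)–(e): forbidden (parity, ΔS, ΔL, ΔJ).
Allowed pairs: 2 of 10.

2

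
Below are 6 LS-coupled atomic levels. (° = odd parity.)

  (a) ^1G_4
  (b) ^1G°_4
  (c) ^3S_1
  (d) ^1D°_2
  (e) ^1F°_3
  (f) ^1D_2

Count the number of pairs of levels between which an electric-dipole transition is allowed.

4

(a)–(b): allowed.
(a)–(c): forbidden (parity, ΔS, ΔL, ΔJ).
(a)–(d): forbidden (ΔL, ΔJ).
(a)–(e): allowed.
(a)–(f): forbidden (parity, ΔL, ΔJ).
(b)–(c): forbidden (ΔS, ΔL, ΔJ).
(b)–(d): forbidden (parity, ΔL, ΔJ).
(b)–(e): forbidden (parity).
(b)–(f): forbidden (ΔL, ΔJ).
(c)–(d): forbidden (ΔS, ΔL).
(c)–(e): forbidden (ΔS, ΔL, ΔJ).
(c)–(f): forbidden (parity, ΔS, ΔL).
(d)–(e): forbidden (parity).
(d)–(f): allowed.
(e)–(f): allowed.
Allowed pairs: 4 of 15.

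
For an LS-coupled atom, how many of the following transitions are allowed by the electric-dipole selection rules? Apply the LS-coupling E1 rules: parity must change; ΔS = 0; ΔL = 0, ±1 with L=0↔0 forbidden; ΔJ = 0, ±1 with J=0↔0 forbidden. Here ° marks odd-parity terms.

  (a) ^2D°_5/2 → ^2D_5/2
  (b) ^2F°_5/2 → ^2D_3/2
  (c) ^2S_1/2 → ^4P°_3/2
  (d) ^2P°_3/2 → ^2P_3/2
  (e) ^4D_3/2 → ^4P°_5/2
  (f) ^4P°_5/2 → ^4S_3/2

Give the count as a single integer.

(a) allowed
(b) allowed
(c) forbidden (ΔS fails)
(d) allowed
(e) allowed
(f) allowed
Total allowed: 5 of 6.

5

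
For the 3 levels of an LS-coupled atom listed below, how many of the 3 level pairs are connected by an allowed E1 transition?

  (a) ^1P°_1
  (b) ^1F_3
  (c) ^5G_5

0

(a)–(b): forbidden (ΔL, ΔJ).
(a)–(c): forbidden (ΔS, ΔL, ΔJ).
(b)–(c): forbidden (parity, ΔS, ΔJ).
Allowed pairs: 0 of 3.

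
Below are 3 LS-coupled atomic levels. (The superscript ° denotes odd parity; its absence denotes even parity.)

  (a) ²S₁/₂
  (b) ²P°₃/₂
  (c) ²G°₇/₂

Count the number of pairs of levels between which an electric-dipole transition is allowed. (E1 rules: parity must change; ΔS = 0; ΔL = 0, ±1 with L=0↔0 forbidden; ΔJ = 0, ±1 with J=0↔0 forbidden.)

(a)–(b): allowed.
(a)–(c): forbidden (ΔL, ΔJ).
(b)–(c): forbidden (parity, ΔL, ΔJ).
Allowed pairs: 1 of 3.

1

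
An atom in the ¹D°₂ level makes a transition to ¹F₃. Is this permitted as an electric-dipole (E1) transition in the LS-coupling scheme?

Parity must change: odd → even — passes.
ΔS = 0: S: 0 → 0 — passes.
ΔL = 0, ±1 (not L=0↔0): L: 2 → 3, ΔL = +1 — passes.
ΔJ = 0, ±1 (not J=0↔0): J: 2 → 3, ΔJ = +1 — passes.
All four E1 rules are satisfied.

allowed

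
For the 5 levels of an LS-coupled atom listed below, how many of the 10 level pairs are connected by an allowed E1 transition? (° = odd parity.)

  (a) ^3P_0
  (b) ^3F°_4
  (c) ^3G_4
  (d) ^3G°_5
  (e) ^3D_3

3

(a)–(b): forbidden (ΔL, ΔJ).
(a)–(c): forbidden (parity, ΔL, ΔJ).
(a)–(d): forbidden (ΔL, ΔJ).
(a)–(e): forbidden (parity, ΔJ).
(b)–(c): allowed.
(b)–(d): forbidden (parity).
(b)–(e): allowed.
(c)–(d): allowed.
(c)–(e): forbidden (parity, ΔL).
(d)–(e): forbidden (ΔL, ΔJ).
Allowed pairs: 3 of 10.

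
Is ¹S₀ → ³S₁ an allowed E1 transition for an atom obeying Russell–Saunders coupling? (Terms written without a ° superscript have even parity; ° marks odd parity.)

Initial level: S=0, L=0, J=0, parity even. Final level: S=1, L=0, J=1, parity even.
Parity must change: even → even — ✗.
ΔS = 0: S: 0 → 1 — ✗.
ΔL = 0, ±1 (not L=0↔0): L: 0 → 0, ΔL = +0 — ✗.
ΔJ = 0, ±1 (not J=0↔0): J: 0 → 1, ΔJ = +1 — ✓.
Rule(s) violated: parity, ΔS, ΔL.

forbidden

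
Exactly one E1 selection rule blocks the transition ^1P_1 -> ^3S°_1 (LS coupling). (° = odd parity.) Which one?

ΔJ = 0, ±1 (not J=0↔0): J: 1 → 1, ΔJ = +0 — ok.
ΔS = 0: S: 0 → 1 — fails.
Parity must change: even → odd — ok.
ΔL = 0, ±1 (not L=0↔0): L: 1 → 0, ΔL = -1 — ok.

the ΔS = 0 rule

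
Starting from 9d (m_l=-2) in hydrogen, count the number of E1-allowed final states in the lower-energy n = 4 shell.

E1 requires Δl = ±1, so l_f ∈ {1, 3}; with 0 ≤ l_f ≤ n_f−1 = 3, the allowed l_f values are {1, 3}.
For l_f = 1: m_f ∈ {m_i−1, m_i, m_i+1} ∩ [−1, 1] = {-1} → 1 state.
For l_f = 3: m_f ∈ {m_i−1, m_i, m_i+1} ∩ [−3, 3] = {-3, -2, -1} → 3 states.
Total: 4.

4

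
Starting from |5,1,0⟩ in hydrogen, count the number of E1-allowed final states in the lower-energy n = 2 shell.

E1 requires Δl = ±1, so l_f ∈ {0, 2}; with 0 ≤ l_f ≤ n_f−1 = 1, the allowed l_f values are {0}.
For l_f = 0: m_f ∈ {m_i−1, m_i, m_i+1} ∩ [−0, 0] = {0} → 1 state.
Total: 1.

1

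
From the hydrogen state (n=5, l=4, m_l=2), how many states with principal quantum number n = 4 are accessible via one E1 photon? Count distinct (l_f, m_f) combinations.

E1 requires Δl = ±1, so l_f ∈ {3, 5}; with 0 ≤ l_f ≤ n_f−1 = 3, the allowed l_f values are {3}.
For l_f = 3: m_f ∈ {m_i−1, m_i, m_i+1} ∩ [−3, 3] = {1, 2, 3} → 3 states.
Total: 3.

3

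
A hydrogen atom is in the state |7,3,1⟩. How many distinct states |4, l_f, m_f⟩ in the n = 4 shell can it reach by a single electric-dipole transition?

E1 requires Δl = ±1, so l_f ∈ {2, 4}; with 0 ≤ l_f ≤ n_f−1 = 3, the allowed l_f values are {2}.
For l_f = 2: m_f ∈ {m_i−1, m_i, m_i+1} ∩ [−2, 2] = {0, 1, 2} → 3 states.
Total: 3.

3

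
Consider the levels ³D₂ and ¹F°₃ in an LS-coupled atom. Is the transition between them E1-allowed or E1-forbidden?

forbidden

Initial level: S=1, L=2, J=2, parity even. Final level: S=0, L=3, J=3, parity odd.
Parity must change: even → odd — satisfied.
ΔS = 0: S: 1 → 0 — violated.
ΔL = 0, ±1 (not L=0↔0): L: 2 → 3, ΔL = +1 — satisfied.
ΔJ = 0, ±1 (not J=0↔0): J: 2 → 3, ΔJ = +1 — satisfied.
Rule(s) violated: ΔS.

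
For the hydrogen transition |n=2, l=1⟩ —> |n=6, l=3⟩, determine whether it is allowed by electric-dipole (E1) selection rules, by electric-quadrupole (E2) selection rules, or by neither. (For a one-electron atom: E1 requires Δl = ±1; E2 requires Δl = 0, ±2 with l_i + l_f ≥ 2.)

E2

Δl = 3 − 1 = +2; l_i + l_f = 4.
E1 (Δl = ±1): not satisfied.
E2 (Δl = 0,±2, l_i+l_f ≥ 2): satisfied.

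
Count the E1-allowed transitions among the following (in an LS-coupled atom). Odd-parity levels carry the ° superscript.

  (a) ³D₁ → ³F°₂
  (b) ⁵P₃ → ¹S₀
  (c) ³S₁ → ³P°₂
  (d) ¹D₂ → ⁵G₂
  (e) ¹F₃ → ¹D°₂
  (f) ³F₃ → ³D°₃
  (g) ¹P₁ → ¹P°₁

(a) allowed
(b) forbidden (parity, ΔS, ΔJ fail)
(c) allowed
(d) forbidden (parity, ΔS, ΔL fail)
(e) allowed
(f) allowed
(g) allowed
Total allowed: 5 of 7.

5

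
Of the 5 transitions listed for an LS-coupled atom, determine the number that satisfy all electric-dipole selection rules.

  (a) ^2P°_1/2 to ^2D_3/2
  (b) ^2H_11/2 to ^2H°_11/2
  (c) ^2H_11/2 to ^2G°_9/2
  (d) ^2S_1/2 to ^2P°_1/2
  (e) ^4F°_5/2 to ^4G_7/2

(a) allowed
(b) allowed
(c) allowed
(d) allowed
(e) allowed
Total allowed: 5 of 5.

5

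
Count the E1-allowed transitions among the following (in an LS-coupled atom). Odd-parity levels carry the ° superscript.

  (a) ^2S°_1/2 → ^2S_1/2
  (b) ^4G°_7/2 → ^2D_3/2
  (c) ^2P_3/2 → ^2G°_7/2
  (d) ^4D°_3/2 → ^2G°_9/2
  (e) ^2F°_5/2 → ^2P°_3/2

0

(a) forbidden (ΔL fails)
(b) forbidden (ΔS, ΔL, ΔJ fail)
(c) forbidden (ΔL, ΔJ fail)
(d) forbidden (parity, ΔS, ΔL, ΔJ fail)
(e) forbidden (parity, ΔL fail)
Total allowed: 0 of 5.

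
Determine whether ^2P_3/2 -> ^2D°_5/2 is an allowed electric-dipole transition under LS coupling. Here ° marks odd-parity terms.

Parity must change: even → odd — ok.
ΔS = 0: S: 1/2 → 1/2 — ok.
ΔL = 0, ±1 (not L=0↔0): L: 1 → 2, ΔL = +1 — ok.
ΔJ = 0, ±1 (not J=0↔0): J: 3/2 → 5/2, ΔJ = +1 — ok.
All four E1 rules are satisfied.

allowed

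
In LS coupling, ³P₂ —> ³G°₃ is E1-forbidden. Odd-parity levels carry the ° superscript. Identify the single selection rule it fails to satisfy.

Initial level: S=1, L=1, J=2, parity even. Final level: S=1, L=4, J=3, parity odd.
ΔS = 0: S: 1 → 1 — passes.
ΔL = 0, ±1 (not L=0↔0): L: 1 → 4, ΔL = +3 — fails.
ΔJ = 0, ±1 (not J=0↔0): J: 2 → 3, ΔJ = +1 — passes.
Parity must change: even → odd — passes.

the ΔL = 0, ±1 rule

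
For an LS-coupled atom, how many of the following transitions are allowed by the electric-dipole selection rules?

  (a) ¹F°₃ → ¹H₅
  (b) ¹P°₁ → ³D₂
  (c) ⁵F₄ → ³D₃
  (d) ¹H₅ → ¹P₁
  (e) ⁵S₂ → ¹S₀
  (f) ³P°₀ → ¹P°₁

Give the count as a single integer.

0

(a) forbidden (ΔL, ΔJ fail)
(b) forbidden (ΔS fails)
(c) forbidden (parity, ΔS fail)
(d) forbidden (parity, ΔL, ΔJ fail)
(e) forbidden (parity, ΔS, ΔL, ΔJ fail)
(f) forbidden (parity, ΔS fail)
Total allowed: 0 of 6.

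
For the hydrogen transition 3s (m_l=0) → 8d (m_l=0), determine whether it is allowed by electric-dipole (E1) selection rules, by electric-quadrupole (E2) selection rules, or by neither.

Δl = 2 − 0 = +2; l_i + l_f = 2.
Δm_l = +0.
E1 (Δl = ±1, |Δm_l| ≤ 1): not satisfied.
E2 (Δl = 0,±2, l_i+l_f ≥ 2, |Δm_l| ≤ 2): satisfied.

E2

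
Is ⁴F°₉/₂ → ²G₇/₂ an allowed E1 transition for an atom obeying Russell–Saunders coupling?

Initial level: S=3/2, L=3, J=9/2, parity odd. Final level: S=1/2, L=4, J=7/2, parity even.
Parity must change: odd → even — ok.
ΔS = 0: S: 3/2 → 1/2 — fails.
ΔL = 0, ±1 (not L=0↔0): L: 3 → 4, ΔL = +1 — ok.
ΔJ = 0, ±1 (not J=0↔0): J: 9/2 → 7/2, ΔJ = -1 — ok.
Rule(s) violated: ΔS.

forbidden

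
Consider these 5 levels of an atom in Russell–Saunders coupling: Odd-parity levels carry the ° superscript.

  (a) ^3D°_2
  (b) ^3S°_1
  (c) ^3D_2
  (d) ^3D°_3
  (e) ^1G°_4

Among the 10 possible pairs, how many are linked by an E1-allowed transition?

(a)–(b): forbidden (parity, ΔL).
(a)–(c): allowed.
(a)–(d): forbidden (parity).
(a)–(e): forbidden (parity, ΔS, ΔL, ΔJ).
(b)–(c): forbidden (ΔL).
(b)–(d): forbidden (parity, ΔL, ΔJ).
(b)–(e): forbidden (parity, ΔS, ΔL, ΔJ).
(c)–(d): allowed.
(c)–(e): forbidden (ΔS, ΔL, ΔJ).
(d)–(e): forbidden (parity, ΔS, ΔL).
Allowed pairs: 2 of 10.

2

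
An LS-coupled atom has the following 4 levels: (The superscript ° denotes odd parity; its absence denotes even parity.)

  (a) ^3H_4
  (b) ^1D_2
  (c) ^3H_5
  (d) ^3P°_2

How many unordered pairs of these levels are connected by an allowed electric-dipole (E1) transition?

0

(a)–(b): forbidden (parity, ΔS, ΔL, ΔJ).
(a)–(c): forbidden (parity).
(a)–(d): forbidden (ΔL, ΔJ).
(b)–(c): forbidden (parity, ΔS, ΔL, ΔJ).
(b)–(d): forbidden (ΔS).
(c)–(d): forbidden (ΔL, ΔJ).
Allowed pairs: 0 of 6.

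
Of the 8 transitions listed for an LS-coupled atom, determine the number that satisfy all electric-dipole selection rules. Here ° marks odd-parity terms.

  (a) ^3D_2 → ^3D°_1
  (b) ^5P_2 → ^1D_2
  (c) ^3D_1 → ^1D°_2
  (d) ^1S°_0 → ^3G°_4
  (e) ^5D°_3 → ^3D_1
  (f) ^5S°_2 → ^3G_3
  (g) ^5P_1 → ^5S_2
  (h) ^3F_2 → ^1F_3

(a) allowed
(b) forbidden (parity, ΔS fail)
(c) forbidden (ΔS fails)
(d) forbidden (parity, ΔS, ΔL, ΔJ fail)
(e) forbidden (ΔS, ΔJ fail)
(f) forbidden (ΔS, ΔL fail)
(g) forbidden (parity fails)
(h) forbidden (parity, ΔS fail)
Total allowed: 1 of 8.

1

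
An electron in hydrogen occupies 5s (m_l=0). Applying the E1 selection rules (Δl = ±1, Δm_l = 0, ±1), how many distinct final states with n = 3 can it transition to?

E1 requires Δl = ±1, so l_f ∈ {-1, 1}; with 0 ≤ l_f ≤ n_f−1 = 2, the allowed l_f values are {1}.
For l_f = 1: m_f ∈ {m_i−1, m_i, m_i+1} ∩ [−1, 1] = {-1, 0, 1} → 3 states.
Total: 3.

3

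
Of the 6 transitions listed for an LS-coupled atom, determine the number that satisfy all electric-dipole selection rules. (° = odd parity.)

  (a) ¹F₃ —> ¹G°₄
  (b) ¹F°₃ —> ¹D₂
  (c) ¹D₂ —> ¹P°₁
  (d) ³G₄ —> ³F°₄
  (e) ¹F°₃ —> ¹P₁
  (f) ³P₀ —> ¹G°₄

(a) allowed
(b) allowed
(c) allowed
(d) allowed
(e) forbidden (ΔL, ΔJ fail)
(f) forbidden (ΔS, ΔL, ΔJ fail)
Total allowed: 4 of 6.

4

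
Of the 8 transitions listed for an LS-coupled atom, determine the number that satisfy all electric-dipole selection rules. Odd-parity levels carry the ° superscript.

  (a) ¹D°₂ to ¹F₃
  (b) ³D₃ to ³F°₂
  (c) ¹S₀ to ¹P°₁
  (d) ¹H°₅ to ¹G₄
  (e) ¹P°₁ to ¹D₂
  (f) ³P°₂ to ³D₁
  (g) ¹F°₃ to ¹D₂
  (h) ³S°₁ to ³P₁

8

(a) allowed
(b) allowed
(c) allowed
(d) allowed
(e) allowed
(f) allowed
(g) allowed
(h) allowed
Total allowed: 8 of 8.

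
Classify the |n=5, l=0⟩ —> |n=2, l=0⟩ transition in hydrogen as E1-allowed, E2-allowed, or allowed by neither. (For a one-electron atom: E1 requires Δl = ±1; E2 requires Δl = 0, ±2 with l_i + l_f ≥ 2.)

neither

Δl = 0 − 0 = +0; l_i + l_f = 0.
E1 (Δl = ±1): not satisfied.
E2 (Δl = 0,±2, l_i+l_f ≥ 2): not satisfied.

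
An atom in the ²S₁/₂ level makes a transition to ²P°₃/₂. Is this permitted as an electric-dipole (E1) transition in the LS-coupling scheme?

allowed

Reading off the term symbols: S 1/2→1/2, L 0→1, J 1/2→3/2, parity even→odd.
ΔJ = 0, ±1 (not J=0↔0): J: 1/2 → 3/2, ΔJ = +1 — ✓.
ΔL = 0, ±1 (not L=0↔0): L: 0 → 1, ΔL = +1 — ✓.
Parity must change: even → odd — ✓.
ΔS = 0: S: 1/2 → 1/2 — ✓.
All four E1 rules are satisfied.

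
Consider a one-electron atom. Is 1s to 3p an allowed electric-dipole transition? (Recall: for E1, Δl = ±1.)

Initial l = 0, final l = 1, so Δl = +1. E1 requires Δl = ±1: ok.
All E1 selection rules are satisfied.

allowed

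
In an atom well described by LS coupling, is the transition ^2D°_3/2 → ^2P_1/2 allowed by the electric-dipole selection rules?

Reading off the term symbols: S 1/2→1/2, L 2→1, J 3/2→1/2, parity odd→even.
ΔJ = 0, ±1 (not J=0↔0): J: 3/2 → 1/2, ΔJ = -1 — ok.
ΔL = 0, ±1 (not L=0↔0): L: 2 → 1, ΔL = -1 — ok.
ΔS = 0: S: 1/2 → 1/2 — ok.
Parity must change: odd → even — ok.
All four E1 rules are satisfied.

allowed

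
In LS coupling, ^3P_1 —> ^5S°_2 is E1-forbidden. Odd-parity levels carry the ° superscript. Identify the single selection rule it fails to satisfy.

ΔL = 0, ±1 (not L=0↔0): L: 1 → 0, ΔL = -1 — satisfied.
ΔS = 0: S: 1 → 2 — violated.
ΔJ = 0, ±1 (not J=0↔0): J: 1 → 2, ΔJ = +1 — satisfied.
Parity must change: even → odd — satisfied.

the ΔS = 0 rule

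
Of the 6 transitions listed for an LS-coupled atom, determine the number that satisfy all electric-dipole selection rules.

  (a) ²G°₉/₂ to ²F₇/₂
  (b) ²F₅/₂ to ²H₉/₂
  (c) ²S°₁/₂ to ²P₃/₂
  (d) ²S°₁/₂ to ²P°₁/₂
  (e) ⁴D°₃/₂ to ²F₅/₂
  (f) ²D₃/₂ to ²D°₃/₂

(a) allowed
(b) forbidden (parity, ΔL, ΔJ fail)
(c) allowed
(d) forbidden (parity fails)
(e) forbidden (ΔS fails)
(f) allowed
Total allowed: 3 of 6.

3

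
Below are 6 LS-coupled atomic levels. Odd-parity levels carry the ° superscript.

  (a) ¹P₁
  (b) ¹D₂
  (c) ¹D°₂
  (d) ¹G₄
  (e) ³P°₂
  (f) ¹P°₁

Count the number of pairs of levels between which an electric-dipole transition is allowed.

(a)–(b): forbidden (parity).
(a)–(c): allowed.
(a)–(d): forbidden (parity, ΔL, ΔJ).
(a)–(e): forbidden (ΔS).
(a)–(f): allowed.
(b)–(c): allowed.
(b)–(d): forbidden (parity, ΔL, ΔJ).
(b)–(e): forbidden (ΔS).
(b)–(f): allowed.
(c)–(d): forbidden (ΔL, ΔJ).
(c)–(e): forbidden (parity, ΔS).
(c)–(f): forbidden (parity).
(d)–(e): forbidden (ΔS, ΔL, ΔJ).
(d)–(f): forbidden (ΔL, ΔJ).
(e)–(f): forbidden (parity, ΔS).
Allowed pairs: 4 of 15.

4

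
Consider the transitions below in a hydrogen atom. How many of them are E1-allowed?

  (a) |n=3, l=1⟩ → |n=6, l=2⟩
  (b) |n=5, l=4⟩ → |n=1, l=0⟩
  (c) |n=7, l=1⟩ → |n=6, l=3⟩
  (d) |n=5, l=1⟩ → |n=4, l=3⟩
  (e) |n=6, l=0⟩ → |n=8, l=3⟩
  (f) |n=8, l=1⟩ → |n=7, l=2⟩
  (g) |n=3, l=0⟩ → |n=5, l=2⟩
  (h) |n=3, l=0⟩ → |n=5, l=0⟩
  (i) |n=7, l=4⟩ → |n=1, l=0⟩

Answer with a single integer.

(a) allowed
(b) forbidden — Δl = -4 (E1 requires Δl = ±1)
(c) forbidden — Δl = +2 (E1 requires Δl = ±1)
(d) forbidden — Δl = +2 (E1 requires Δl = ±1)
(e) forbidden — Δl = +3 (E1 requires Δl = ±1)
(f) allowed
(g) forbidden — Δl = +2 (E1 requires Δl = ±1)
(h) forbidden — Δl = +0 (E1 requires Δl = ±1)
(i) forbidden — Δl = -4 (E1 requires Δl = ±1)
Total allowed: 2 of 9.

2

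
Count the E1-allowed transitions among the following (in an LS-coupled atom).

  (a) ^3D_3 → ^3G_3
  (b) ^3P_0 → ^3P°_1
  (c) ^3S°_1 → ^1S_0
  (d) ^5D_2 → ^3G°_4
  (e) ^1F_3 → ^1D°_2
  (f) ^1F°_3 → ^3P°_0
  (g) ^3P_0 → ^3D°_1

3

(a) forbidden (parity, ΔL fail)
(b) allowed
(c) forbidden (ΔS, ΔL fail)
(d) forbidden (ΔS, ΔL, ΔJ fail)
(e) allowed
(f) forbidden (parity, ΔS, ΔL, ΔJ fail)
(g) allowed
Total allowed: 3 of 7.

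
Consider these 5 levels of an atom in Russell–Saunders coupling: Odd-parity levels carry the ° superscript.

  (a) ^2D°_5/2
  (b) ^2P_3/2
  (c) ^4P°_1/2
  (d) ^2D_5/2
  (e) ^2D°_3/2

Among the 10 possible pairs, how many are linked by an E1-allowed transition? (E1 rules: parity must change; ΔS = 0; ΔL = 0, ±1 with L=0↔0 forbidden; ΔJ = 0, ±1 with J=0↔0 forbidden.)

(a)–(b): allowed.
(a)–(c): forbidden (parity, ΔS, ΔJ).
(a)–(d): allowed.
(a)–(e): forbidden (parity).
(b)–(c): forbidden (ΔS).
(b)–(d): forbidden (parity).
(b)–(e): allowed.
(c)–(d): forbidden (ΔS, ΔJ).
(c)–(e): forbidden (parity, ΔS).
(d)–(e): allowed.
Allowed pairs: 4 of 10.

4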